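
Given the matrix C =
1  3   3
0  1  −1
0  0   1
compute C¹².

C = I + N where N = [[0, 3, 3], [0, 0, −1], [0, 0, 0]] is strictly upper-triangular, so N³ = 0.
(I + N)¹² = I + 12·N + 66·N² = [[1, 36, −162], [0, 1, −12], [0, 0, 1]].

[[1, 36, −162], [0, 1, −12], [0, 0, 1]]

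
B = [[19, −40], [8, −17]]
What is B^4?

tr B = 2 and det B = −3, so the characteristic polynomial is λ² − (2)λ + (−3) with roots −1 and 3.
Eigenvectors give P = [[2, −5], [1, −2]] with P⁻¹ = [[−2, 5], [−1, 2]], and B = P·diag(−1, 3)·P⁻¹.
Then B^4 = P·diag(1, 81)·P⁻¹ = [[2, −405], [1, −162]] · [[−2, 5], [−1, 2]] = [[401, −800], [160, −319]].

[[401, −800], [160, −319]]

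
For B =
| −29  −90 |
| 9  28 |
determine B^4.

[[151, 450], [−45, −134]]

tr B = −1 and det B = −2, so the characteristic polynomial is λ² − (−1)λ + (−2) with roots 1 and −2.
Eigenvectors give P = [[−3, 10], [1, −3]] with P⁻¹ = [[3, 10], [1, 3]], and B = P·diag(1, −2)·P⁻¹.
Then B^4 = P·diag(1, 16)·P⁻¹ = [[−3, 160], [1, −48]] · [[3, 10], [1, 3]] = [[151, 450], [−45, −134]].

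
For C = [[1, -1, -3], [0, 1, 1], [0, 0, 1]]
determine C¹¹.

C = I + N where N = [[0, -1, -3], [0, 0, 1], [0, 0, 0]] is strictly upper-triangular, so N³ = 0.
(I + N)¹¹ = I + 11·N + 55·N² = [[1, -11, -88], [0, 1, 11], [0, 0, 1]].

[[1, -11, -88], [0, 1, 11], [0, 0, 1]]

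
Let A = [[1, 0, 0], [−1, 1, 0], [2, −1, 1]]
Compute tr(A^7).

3

A = I + N where N = [[0, 0, 0], [−1, 0, 0], [2, −1, 0]] is strictly lower-triangular, so N^3 = 0.
(I + N)^7 = I + 7·N + 21·N^2 = [[1, 0, 0], [−7, 1, 0], [35, −7, 1]].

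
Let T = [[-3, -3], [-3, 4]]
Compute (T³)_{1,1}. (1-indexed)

T² = [[18, -3], [-3, 25]]
T³ = [[-45, -66], [-66, 109]]

-45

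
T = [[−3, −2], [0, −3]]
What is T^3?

[[−27, −54], [0, −27]]

T^2 = [[9, 12], [0, 9]]
T^3 = [[−27, −54], [0, −27]]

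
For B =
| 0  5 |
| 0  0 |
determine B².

[[0, 0], [0, 0]]

B is strictly triangular, hence nilpotent: B² = 0, so B² = 0.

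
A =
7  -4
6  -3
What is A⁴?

[[241, -160], [240, -159]]

tr A = 4 and det A = 3, so the characteristic polynomial is λ² − (4)λ + (3) with roots 1 and 3.
Eigenvectors give P = [[-2, -1], [-3, -1]] with P⁻¹ = [[1, -1], [-3, 2]], and A = P·diag(1, 3)·P⁻¹.
Then A⁴ = P·diag(1, 81)·P⁻¹ = [[-2, -81], [-3, -81]] · [[1, -1], [-3, 2]] = [[241, -160], [240, -159]].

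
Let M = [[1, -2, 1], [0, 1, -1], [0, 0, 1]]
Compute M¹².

M = I + N where N = [[0, -2, 1], [0, 0, -1], [0, 0, 0]] is strictly upper-triangular, so N³ = 0.
(I + N)¹² = I + 12·N + 66·N² = [[1, -24, 144], [0, 1, -12], [0, 0, 1]].

[[1, -24, 144], [0, 1, -12], [0, 0, 1]]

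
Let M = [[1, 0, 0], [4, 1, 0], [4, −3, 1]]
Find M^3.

M = I + N where N = [[0, 0, 0], [4, 0, 0], [4, −3, 0]] is strictly lower-triangular, so N^3 = 0.
(I + N)^3 = I + 3·N + 3·N^2 = [[1, 0, 0], [12, 1, 0], [−24, −9, 1]].

[[1, 0, 0], [12, 1, 0], [−24, −9, 1]]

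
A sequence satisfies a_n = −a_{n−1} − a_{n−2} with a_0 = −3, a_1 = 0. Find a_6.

−3

With companion matrix C = [[−1, −1], [1, 0]], [a_n, a_{n−1}]ᵀ = C·[a_{n−1}, a_{n−2}]ᵀ, so [a_6, a_5]ᵀ = C^5·[a_1, a_0]ᵀ.
C^5 = [[0, 1], [−1, −1]], giving [a_6, a_5]ᵀ = [[−3], [3]].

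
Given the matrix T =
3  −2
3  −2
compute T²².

T² = T (a projection; rank 1, trace 1), so T²² = T.

[[3, −2], [3, −2]]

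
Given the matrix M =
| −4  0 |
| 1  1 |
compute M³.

M² = [[16, 0], [−3, 1]]
M³ = [[−64, 0], [13, 1]]

[[−64, 0], [13, 1]]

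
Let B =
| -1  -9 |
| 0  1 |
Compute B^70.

B² = I (check: tr B = 0 and det B = -1), so B^70 = I since 70 is even.

[[1, 0], [0, 1]]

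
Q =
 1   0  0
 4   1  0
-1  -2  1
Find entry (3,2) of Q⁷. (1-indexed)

-14

Q = I + N where N = [[0, 0, 0], [4, 0, 0], [-1, -2, 0]] is strictly lower-triangular, so N³ = 0.
(I + N)⁷ = I + 7·N + 21·N² = [[1, 0, 0], [28, 1, 0], [-175, -14, 1]].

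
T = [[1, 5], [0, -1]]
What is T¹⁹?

T² = I (check: tr T = 0 and det T = -1), so T¹⁹ = T since 19 is odd.

[[1, 5], [0, -1]]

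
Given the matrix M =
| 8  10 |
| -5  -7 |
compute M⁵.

[[518, 550], [-275, -307]]

tr M = 1 and det M = -6, so the characteristic polynomial is λ² − (1)λ + (-6) with roots -2 and 3.
Eigenvectors give P = [[-1, 2], [1, -1]] with P⁻¹ = [[1, 2], [1, 1]], and M = P·diag(-2, 3)·P⁻¹.
Then M⁵ = P·diag(-32, 243)·P⁻¹ = [[32, 486], [-32, -243]] · [[1, 2], [1, 1]] = [[518, 550], [-275, -307]].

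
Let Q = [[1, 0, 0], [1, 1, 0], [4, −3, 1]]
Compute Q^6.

[[1, 0, 0], [6, 1, 0], [−21, −18, 1]]

Q = I + N where N = [[0, 0, 0], [1, 0, 0], [4, −3, 0]] is strictly lower-triangular, so N^3 = 0.
(I + N)^6 = I + 6·N + 15·N^2 = [[1, 0, 0], [6, 1, 0], [−21, −18, 1]].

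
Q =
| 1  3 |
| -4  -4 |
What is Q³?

[[25, 3], [-4, 20]]

Q² = [[-11, -9], [12, 4]]
Q³ = [[25, 3], [-4, 20]]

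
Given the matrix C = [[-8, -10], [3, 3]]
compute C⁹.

tr C = -5 and det C = 6, so the characteristic polynomial is λ² − (-5)λ + (6) with roots -2 and -3.
Eigenvectors give P = [[-5, -2], [3, 1]] with P⁻¹ = [[1, 2], [-3, -5]], and C = P·diag(-2, -3)·P⁻¹.
Then C⁹ = P·diag(-512, -19683)·P⁻¹ = [[2560, 39366], [-1536, -19683]] · [[1, 2], [-3, -5]] = [[-115538, -191710], [57513, 95343]].

[[-115538, -191710], [57513, 95343]]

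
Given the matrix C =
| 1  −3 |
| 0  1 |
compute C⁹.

C = I + N where N = [[0, −3], [0, 0]] is strictly upper-triangular, so N² = 0.
(I + N)⁹ = I + 9·N = [[1, −27], [0, 1]].

[[1, −27], [0, 1]]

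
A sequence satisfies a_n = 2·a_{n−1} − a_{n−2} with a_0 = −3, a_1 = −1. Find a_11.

With companion matrix T = [[2, −1], [1, 0]], [a_n, a_{n−1}]ᵀ = T·[a_{n−1}, a_{n−2}]ᵀ, so [a_11, a_10]ᵀ = T^10·[a_1, a_0]ᵀ.
T^10 = [[11, −10], [10, −9]], giving [a_11, a_10]ᵀ = [[19], [17]].

19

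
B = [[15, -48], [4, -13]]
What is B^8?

[[26241, -78720], [6560, -19679]]

tr B = 2 and det B = -3, so the characteristic polynomial is λ² − (2)λ + (-3) with roots 3 and -1.
Eigenvectors give P = [[4, 3], [1, 1]] with P⁻¹ = [[1, -3], [-1, 4]], and B = P·diag(3, -1)·P⁻¹.
Then B^8 = P·diag(6561, 1)·P⁻¹ = [[26244, 3], [6561, 1]] · [[1, -3], [-1, 4]] = [[26241, -78720], [6560, -19679]].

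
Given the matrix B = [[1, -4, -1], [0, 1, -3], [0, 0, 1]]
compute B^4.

B = I + N where N = [[0, -4, -1], [0, 0, -3], [0, 0, 0]] is strictly upper-triangular, so N^3 = 0.
(I + N)^4 = I + 4·N + 6·N^2 = [[1, -16, 68], [0, 1, -12], [0, 0, 1]].

[[1, -16, 68], [0, 1, -12], [0, 0, 1]]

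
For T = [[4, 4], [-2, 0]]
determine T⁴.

[[-64, 0], [0, -64]]

T² = [[8, 16], [-8, -8]]
T³ = [[0, 32], [-16, -32]]
T⁴ = [[-64, 0], [0, -64]]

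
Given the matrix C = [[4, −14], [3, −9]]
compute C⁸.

tr C = −5 and det C = 6, so the characteristic polynomial is λ² − (−5)λ + (6) with roots −3 and −2.
Eigenvectors give P = [[2, 7], [1, 3]] with P⁻¹ = [[−3, 7], [1, −2]], and C = P·diag(−3, −2)·P⁻¹.
Then C⁸ = P·diag(6561, 256)·P⁻¹ = [[13122, 1792], [6561, 768]] · [[−3, 7], [1, −2]] = [[−37574, 88270], [−18915, 44391]].

[[−37574, 88270], [−18915, 44391]]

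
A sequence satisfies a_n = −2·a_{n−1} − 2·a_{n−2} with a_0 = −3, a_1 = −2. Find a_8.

−48

With companion matrix M = [[−2, −2], [1, 0]], [a_n, a_{n−1}]ᵀ = M·[a_{n−1}, a_{n−2}]ᵀ, so [a_8, a_7]ᵀ = M^7·[a_1, a_0]ᵀ.
M^7 = [[0, 16], [−8, −16]], giving [a_8, a_7]ᵀ = [[−48], [64]].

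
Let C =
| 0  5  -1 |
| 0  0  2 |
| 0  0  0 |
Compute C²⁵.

[[0, 0, 0], [0, 0, 0], [0, 0, 0]]

C is strictly triangular, hence nilpotent: C³ = 0, so C²⁵ = 0.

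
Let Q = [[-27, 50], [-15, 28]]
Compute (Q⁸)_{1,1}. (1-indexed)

tr Q = 1 and det Q = -6, so the characteristic polynomial is λ² − (1)λ + (-6) with roots 3 and -2.
Eigenvectors give P = [[-5, 2], [-3, 1]] with P⁻¹ = [[1, -2], [3, -5]], and Q = P·diag(3, -2)·P⁻¹.
Then Q⁸ = P·diag(6561, 256)·P⁻¹ = [[-32805, 512], [-19683, 256]] · [[1, -2], [3, -5]] = [[-31269, 63050], [-18915, 38086]].

-31269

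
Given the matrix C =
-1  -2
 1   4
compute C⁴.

[[-17, -78], [39, 178]]

C² = [[-1, -6], [3, 14]]
C³ = [[-5, -22], [11, 50]]
C⁴ = [[-17, -78], [39, 178]]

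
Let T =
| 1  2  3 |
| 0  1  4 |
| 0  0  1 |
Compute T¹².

[[1, 24, 564], [0, 1, 48], [0, 0, 1]]

T = I + N where N = [[0, 2, 3], [0, 0, 4], [0, 0, 0]] is strictly upper-triangular, so N³ = 0.
(I + N)¹² = I + 12·N + 66·N² = [[1, 24, 564], [0, 1, 48], [0, 0, 1]].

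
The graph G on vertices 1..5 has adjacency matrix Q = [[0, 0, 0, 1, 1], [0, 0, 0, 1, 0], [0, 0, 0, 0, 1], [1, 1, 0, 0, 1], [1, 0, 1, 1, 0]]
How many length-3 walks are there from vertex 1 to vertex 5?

4

The number of length-3 walks from vertex 1 to vertex 5 is entry (1,5) of Q³, where Q is the adjacency matrix.
Q² = [[2, 1, 1, 1, 1], [1, 1, 0, 0, 1], [1, 0, 1, 1, 0], [1, 0, 1, 3, 1], [1, 1, 0, 1, 3]]
Q³ = [[2, 1, 1, 4, 4], [1, 0, 1, 3, 1], [1, 1, 0, 1, 3], [4, 3, 1, 2, 5], [4, 1, 3, 5, 2]]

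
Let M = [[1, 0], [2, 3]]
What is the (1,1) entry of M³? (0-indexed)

tr M = 4 and det M = 3, so the characteristic polynomial is λ² − (4)λ + (3) with roots 1 and 3.
Eigenvectors give P = [[−1, 0], [1, 1]] with P⁻¹ = [[−1, 0], [1, 1]], and M = P·diag(1, 3)·P⁻¹.
Then M³ = P·diag(1, 27)·P⁻¹ = [[−1, 0], [1, 27]] · [[−1, 0], [1, 1]] = [[1, 0], [26, 27]].

27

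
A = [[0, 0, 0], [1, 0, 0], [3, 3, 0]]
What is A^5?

[[0, 0, 0], [0, 0, 0], [0, 0, 0]]

A is strictly triangular, hence nilpotent: A^3 = 0, so A^5 = 0.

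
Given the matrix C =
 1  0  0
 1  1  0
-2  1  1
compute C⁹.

C = I + N where N = [[0, 0, 0], [1, 0, 0], [-2, 1, 0]] is strictly lower-triangular, so N³ = 0.
(I + N)⁹ = I + 9·N + 36·N² = [[1, 0, 0], [9, 1, 0], [18, 9, 1]].

[[1, 0, 0], [9, 1, 0], [18, 9, 1]]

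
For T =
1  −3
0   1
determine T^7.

T = I + N where N = [[0, −3], [0, 0]] is strictly upper-triangular, so N^2 = 0.
(I + N)^7 = I + 7·N = [[1, −21], [0, 1]].

[[1, −21], [0, 1]]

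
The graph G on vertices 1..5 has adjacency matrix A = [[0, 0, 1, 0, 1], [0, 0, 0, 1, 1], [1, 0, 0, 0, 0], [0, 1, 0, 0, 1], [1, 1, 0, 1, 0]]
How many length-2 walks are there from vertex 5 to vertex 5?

3

The number of length-2 walks from vertex 5 to vertex 5 is entry (5,5) of A², where A is the adjacency matrix.
A² = [[2, 1, 0, 1, 0], [1, 2, 0, 1, 1], [0, 0, 1, 0, 1], [1, 1, 0, 2, 1], [0, 1, 1, 1, 3]]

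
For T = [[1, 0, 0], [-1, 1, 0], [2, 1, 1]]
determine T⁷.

[[1, 0, 0], [-7, 1, 0], [-7, 7, 1]]

T = I + N where N = [[0, 0, 0], [-1, 0, 0], [2, 1, 0]] is strictly lower-triangular, so N³ = 0.
(I + N)⁷ = I + 7·N + 21·N² = [[1, 0, 0], [-7, 1, 0], [-7, 7, 1]].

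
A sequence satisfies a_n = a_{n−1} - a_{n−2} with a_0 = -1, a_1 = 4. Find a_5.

-5

With companion matrix C = [[1, -1], [1, 0]], [a_n, a_{n−1}]ᵀ = C·[a_{n−1}, a_{n−2}]ᵀ, so [a_5, a_4]ᵀ = C⁴·[a_1, a_0]ᵀ.
C⁴ = [[-1, 1], [-1, 0]], giving [a_5, a_4]ᵀ = [[-5], [-4]].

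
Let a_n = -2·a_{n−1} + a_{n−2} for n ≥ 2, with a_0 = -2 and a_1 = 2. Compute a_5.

82

With companion matrix B = [[-2, 1], [1, 0]], [a_n, a_{n−1}]ᵀ = B·[a_{n−1}, a_{n−2}]ᵀ, so [a_5, a_4]ᵀ = B⁴·[a_1, a_0]ᵀ.
B⁴ = [[29, -12], [-12, 5]], giving [a_5, a_4]ᵀ = [[82], [-34]].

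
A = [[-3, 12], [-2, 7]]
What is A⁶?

[[-1455, 4368], [-728, 2185]]

tr A = 4 and det A = 3, so the characteristic polynomial is λ² − (4)λ + (3) with roots 1 and 3.
Eigenvectors give P = [[3, 2], [1, 1]] with P⁻¹ = [[1, -2], [-1, 3]], and A = P·diag(1, 3)·P⁻¹.
Then A⁶ = P·diag(1, 729)·P⁻¹ = [[3, 1458], [1, 729]] · [[1, -2], [-1, 3]] = [[-1455, 4368], [-728, 2185]].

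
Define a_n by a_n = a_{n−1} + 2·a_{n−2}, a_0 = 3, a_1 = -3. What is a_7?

-3

With companion matrix Q = [[1, 2], [1, 0]], [a_n, a_{n−1}]ᵀ = Q·[a_{n−1}, a_{n−2}]ᵀ, so [a_7, a_6]ᵀ = Q⁶·[a_1, a_0]ᵀ.
Q⁶ = [[43, 42], [21, 22]], giving [a_7, a_6]ᵀ = [[-3], [3]].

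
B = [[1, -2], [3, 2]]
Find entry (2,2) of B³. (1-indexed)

B² = [[-5, -6], [9, -2]]
B³ = [[-23, -2], [3, -22]]

-22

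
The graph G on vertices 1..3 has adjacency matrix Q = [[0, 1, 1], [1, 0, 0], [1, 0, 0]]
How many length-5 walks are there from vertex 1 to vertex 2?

4

The number of length-5 walks from vertex 1 to vertex 2 is entry (1,2) of Q⁵, where Q is the adjacency matrix.
Q² = [[2, 0, 0], [0, 1, 1], [0, 1, 1]]
Q³ = [[0, 2, 2], [2, 0, 0], [2, 0, 0]]
Q⁴ = [[4, 0, 0], [0, 2, 2], [0, 2, 2]]
Q⁵ = [[0, 4, 4], [4, 0, 0], [4, 0, 0]]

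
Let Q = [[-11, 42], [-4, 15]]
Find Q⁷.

tr Q = 4 and det Q = 3, so the characteristic polynomial is λ² − (4)λ + (3) with roots 1 and 3.
Eigenvectors give P = [[7, 3], [2, 1]] with P⁻¹ = [[1, -3], [-2, 7]], and Q = P·diag(1, 3)·P⁻¹.
Then Q⁷ = P·diag(1, 2187)·P⁻¹ = [[7, 6561], [2, 2187]] · [[1, -3], [-2, 7]] = [[-13115, 45906], [-4372, 15303]].

[[-13115, 45906], [-4372, 15303]]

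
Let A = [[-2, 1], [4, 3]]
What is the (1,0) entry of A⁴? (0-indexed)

84

A² = [[8, 1], [4, 13]]
A³ = [[-12, 11], [44, 43]]
A⁴ = [[68, 21], [84, 173]]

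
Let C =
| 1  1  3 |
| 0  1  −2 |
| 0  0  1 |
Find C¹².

[[1, 12, −96], [0, 1, −24], [0, 0, 1]]

C = I + N where N = [[0, 1, 3], [0, 0, −2], [0, 0, 0]] is strictly upper-triangular, so N³ = 0.
(I + N)¹² = I + 12·N + 66·N² = [[1, 12, −96], [0, 1, −24], [0, 0, 1]].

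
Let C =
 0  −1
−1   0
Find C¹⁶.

[[1, 0], [0, 1]]

C² = I (check: tr C = 0 and det C = −1), so C¹⁶ = I since 16 is even.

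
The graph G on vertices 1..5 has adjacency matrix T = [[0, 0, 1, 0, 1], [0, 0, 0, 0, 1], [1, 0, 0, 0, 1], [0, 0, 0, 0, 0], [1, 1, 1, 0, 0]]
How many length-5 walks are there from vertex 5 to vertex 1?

17

The number of length-5 walks from vertex 5 to vertex 1 is entry (5,1) of T^5, where T is the adjacency matrix.
T^2 = [[2, 1, 1, 0, 1], [1, 1, 1, 0, 0], [1, 1, 2, 0, 1], [0, 0, 0, 0, 0], [1, 0, 1, 0, 3]]
T^3 = [[2, 1, 3, 0, 4], [1, 0, 1, 0, 3], [3, 1, 2, 0, 4], [0, 0, 0, 0, 0], [4, 3, 4, 0, 2]]
T^4 = [[7, 4, 6, 0, 6], [4, 3, 4, 0, 2], [6, 4, 7, 0, 6], [0, 0, 0, 0, 0], [6, 2, 6, 0, 11]]
T^5 = [[12, 6, 13, 0, 17], [6, 2, 6, 0, 11], [13, 6, 12, 0, 17], [0, 0, 0, 0, 0], [17, 11, 17, 0, 14]]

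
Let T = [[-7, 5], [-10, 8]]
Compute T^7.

[[-2443, 2315], [-4630, 4502]]

tr T = 1 and det T = -6, so the characteristic polynomial is λ² − (1)λ + (-6) with roots -2 and 3.
Eigenvectors give P = [[1, -1], [1, -2]] with P⁻¹ = [[2, -1], [1, -1]], and T = P·diag(-2, 3)·P⁻¹.
Then T^7 = P·diag(-128, 2187)·P⁻¹ = [[-128, -2187], [-128, -4374]] · [[2, -1], [1, -1]] = [[-2443, 2315], [-4630, 4502]].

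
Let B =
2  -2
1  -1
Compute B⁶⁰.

[[2, -2], [1, -1]]

B² = B (a projection; rank 1, trace 1), so B⁶⁰ = B.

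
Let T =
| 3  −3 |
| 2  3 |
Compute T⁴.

T² = [[3, −18], [12, 3]]
T³ = [[−27, −63], [42, −27]]
T⁴ = [[−207, −108], [72, −207]]

[[−207, −108], [72, −207]]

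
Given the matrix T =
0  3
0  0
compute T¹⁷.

[[0, 0], [0, 0]]

T is strictly triangular, hence nilpotent: T² = 0, so T¹⁷ = 0.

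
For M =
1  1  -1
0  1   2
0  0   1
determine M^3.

[[1, 3, 3], [0, 1, 6], [0, 0, 1]]

M = I + N where N = [[0, 1, -1], [0, 0, 2], [0, 0, 0]] is strictly upper-triangular, so N^3 = 0.
(I + N)^3 = I + 3·N + 3·N^2 = [[1, 3, 3], [0, 1, 6], [0, 0, 1]].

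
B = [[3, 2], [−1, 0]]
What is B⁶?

[[127, 126], [−63, −62]]

tr B = 3 and det B = 2, so the characteristic polynomial is λ² − (3)λ + (2) with roots 2 and 1.
Eigenvectors give P = [[−2, 1], [1, −1]] with P⁻¹ = [[−1, −1], [−1, −2]], and B = P·diag(2, 1)·P⁻¹.
Then B⁶ = P·diag(64, 1)·P⁻¹ = [[−128, 1], [64, −1]] · [[−1, −1], [−1, −2]] = [[127, 126], [−63, −62]].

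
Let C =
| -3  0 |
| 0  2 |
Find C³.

[[-27, 0], [0, 8]]

C² = [[9, 0], [0, 4]]
C³ = [[-27, 0], [0, 8]]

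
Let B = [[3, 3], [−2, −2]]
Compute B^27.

B² = B (a projection; rank 1, trace 1), so B^27 = B.

[[3, 3], [−2, −2]]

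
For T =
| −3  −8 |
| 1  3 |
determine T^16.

[[1, 0], [0, 1]]

T² = I (check: tr T = 0 and det T = −1), so T^16 = I since 16 is even.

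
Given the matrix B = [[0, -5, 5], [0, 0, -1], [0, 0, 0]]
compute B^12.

[[0, 0, 0], [0, 0, 0], [0, 0, 0]]

B is strictly triangular, hence nilpotent: B^3 = 0, so B^12 = 0.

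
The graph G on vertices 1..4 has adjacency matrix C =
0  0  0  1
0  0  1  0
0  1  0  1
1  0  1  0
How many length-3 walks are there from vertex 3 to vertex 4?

3

The number of length-3 walks from vertex 3 to vertex 4 is entry (3,4) of C³, where C is the adjacency matrix.
C² = [[1, 0, 1, 0], [0, 1, 0, 1], [1, 0, 2, 0], [0, 1, 0, 2]]
C³ = [[0, 1, 0, 2], [1, 0, 2, 0], [0, 2, 0, 3], [2, 0, 3, 0]]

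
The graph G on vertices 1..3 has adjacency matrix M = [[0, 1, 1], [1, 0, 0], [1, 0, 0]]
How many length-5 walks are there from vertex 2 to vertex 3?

The number of length-5 walks from vertex 2 to vertex 3 is entry (2,3) of M⁵, where M is the adjacency matrix.
M² = [[2, 0, 0], [0, 1, 1], [0, 1, 1]]
M³ = [[0, 2, 2], [2, 0, 0], [2, 0, 0]]
M⁴ = [[4, 0, 0], [0, 2, 2], [0, 2, 2]]
M⁵ = [[0, 4, 4], [4, 0, 0], [4, 0, 0]]

0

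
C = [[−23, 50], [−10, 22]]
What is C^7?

[[−11447, 23150], [−4630, 9388]]

tr C = −1 and det C = −6, so the characteristic polynomial is λ² − (−1)λ + (−6) with roots 2 and −3.
Eigenvectors give P = [[2, 5], [1, 2]] with P⁻¹ = [[−2, 5], [1, −2]], and C = P·diag(2, −3)·P⁻¹.
Then C^7 = P·diag(128, −2187)·P⁻¹ = [[256, −10935], [128, −4374]] · [[−2, 5], [1, −2]] = [[−11447, 23150], [−4630, 9388]].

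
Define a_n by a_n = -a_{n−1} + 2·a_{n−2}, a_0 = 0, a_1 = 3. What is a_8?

With companion matrix M = [[-1, 2], [1, 0]], [a_n, a_{n−1}]ᵀ = M·[a_{n−1}, a_{n−2}]ᵀ, so [a_8, a_7]ᵀ = M⁷·[a_1, a_0]ᵀ.
M⁷ = [[-85, 86], [43, -42]], giving [a_8, a_7]ᵀ = [[-255], [129]].

-255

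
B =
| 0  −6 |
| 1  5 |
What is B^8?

[[−12354, −37830], [6305, 19171]]

tr B = 5 and det B = 6, so the characteristic polynomial is λ² − (5)λ + (6) with roots 3 and 2.
Eigenvectors give P = [[−2, 3], [1, −1]] with P⁻¹ = [[1, 3], [1, 2]], and B = P·diag(3, 2)·P⁻¹.
Then B^8 = P·diag(6561, 256)·P⁻¹ = [[−13122, 768], [6561, −256]] · [[1, 3], [1, 2]] = [[−12354, −37830], [6305, 19171]].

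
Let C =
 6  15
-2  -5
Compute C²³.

C² = C (a projection; rank 1, trace 1), so C²³ = C.

[[6, 15], [-2, -5]]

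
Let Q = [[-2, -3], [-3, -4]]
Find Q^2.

[[13, 18], [18, 25]]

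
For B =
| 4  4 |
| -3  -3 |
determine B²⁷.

B² = B (a projection; rank 1, trace 1), so B²⁷ = B.

[[4, 4], [-3, -3]]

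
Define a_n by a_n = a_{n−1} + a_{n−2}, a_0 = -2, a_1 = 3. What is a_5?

9

With companion matrix C = [[1, 1], [1, 0]], [a_n, a_{n−1}]ᵀ = C·[a_{n−1}, a_{n−2}]ᵀ, so [a_5, a_4]ᵀ = C⁴·[a_1, a_0]ᵀ.
C⁴ = [[5, 3], [3, 2]], giving [a_5, a_4]ᵀ = [[9], [5]].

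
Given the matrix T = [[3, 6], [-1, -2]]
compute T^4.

T² = T (a projection; rank 1, trace 1), so T^4 = T.

[[3, 6], [-1, -2]]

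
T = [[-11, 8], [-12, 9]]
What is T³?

[[-83, 56], [-84, 57]]

tr T = -2 and det T = -3, so the characteristic polynomial is λ² − (-2)λ + (-3) with roots 1 and -3.
Eigenvectors give P = [[2, -1], [3, -1]] with P⁻¹ = [[-1, 1], [-3, 2]], and T = P·diag(1, -3)·P⁻¹.
Then T³ = P·diag(1, -27)·P⁻¹ = [[2, 27], [3, 27]] · [[-1, 1], [-3, 2]] = [[-83, 56], [-84, 57]].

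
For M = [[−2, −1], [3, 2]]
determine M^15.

[[−2, −1], [3, 2]]

M² = I (check: tr M = 0 and det M = −1), so M^15 = M since 15 is odd.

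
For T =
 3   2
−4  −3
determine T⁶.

T² = I (check: tr T = 0 and det T = −1), so T⁶ = I since 6 is even.

[[1, 0], [0, 1]]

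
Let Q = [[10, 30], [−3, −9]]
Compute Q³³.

[[10, 30], [−3, −9]]

Q² = Q (a projection; rank 1, trace 1), so Q³³ = Q.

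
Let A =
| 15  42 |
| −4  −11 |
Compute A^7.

[[15303, 45906], [−4372, −13115]]

tr A = 4 and det A = 3, so the characteristic polynomial is λ² − (4)λ + (3) with roots 3 and 1.
Eigenvectors give P = [[−7, 3], [2, −1]] with P⁻¹ = [[−1, −3], [−2, −7]], and A = P·diag(3, 1)·P⁻¹.
Then A^7 = P·diag(2187, 1)·P⁻¹ = [[−15309, 3], [4374, −1]] · [[−1, −3], [−2, −7]] = [[15303, 45906], [−4372, −13115]].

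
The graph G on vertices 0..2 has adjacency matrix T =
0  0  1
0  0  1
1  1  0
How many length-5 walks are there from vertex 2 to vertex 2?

0

The number of length-5 walks from vertex 2 to vertex 2 is entry (2,2) of T^5, where T is the adjacency matrix.
T^2 = [[1, 1, 0], [1, 1, 0], [0, 0, 2]]
T^3 = [[0, 0, 2], [0, 0, 2], [2, 2, 0]]
T^4 = [[2, 2, 0], [2, 2, 0], [0, 0, 4]]
T^5 = [[0, 0, 4], [0, 0, 4], [4, 4, 0]]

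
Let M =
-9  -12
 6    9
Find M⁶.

tr M = 0 and det M = -9, so the characteristic polynomial is λ² − (0)λ + (-9) with roots -3 and 3.
Eigenvectors give P = [[2, -1], [-1, 1]] with P⁻¹ = [[1, 1], [1, 2]], and M = P·diag(-3, 3)·P⁻¹.
Then M⁶ = P·diag(729, 729)·P⁻¹ = [[1458, -729], [-729, 729]] · [[1, 1], [1, 2]] = [[729, 0], [0, 729]].

[[729, 0], [0, 729]]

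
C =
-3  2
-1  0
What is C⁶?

tr C = -3 and det C = 2, so the characteristic polynomial is λ² − (-3)λ + (2) with roots -2 and -1.
Eigenvectors give P = [[-2, -1], [-1, -1]] with P⁻¹ = [[-1, 1], [1, -2]], and C = P·diag(-2, -1)·P⁻¹.
Then C⁶ = P·diag(64, 1)·P⁻¹ = [[-128, -1], [-64, -1]] · [[-1, 1], [1, -2]] = [[127, -126], [63, -62]].

[[127, -126], [63, -62]]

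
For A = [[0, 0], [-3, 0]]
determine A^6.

[[0, 0], [0, 0]]

A is strictly triangular, hence nilpotent: A^2 = 0, so A^6 = 0.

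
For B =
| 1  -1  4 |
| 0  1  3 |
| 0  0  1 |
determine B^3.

[[1, -3, 3], [0, 1, 9], [0, 0, 1]]

B = I + N where N = [[0, -1, 4], [0, 0, 3], [0, 0, 0]] is strictly upper-triangular, so N^3 = 0.
(I + N)^3 = I + 3·N + 3·N^2 = [[1, -3, 3], [0, 1, 9], [0, 0, 1]].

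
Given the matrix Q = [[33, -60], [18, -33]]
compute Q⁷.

[[24057, -43740], [13122, -24057]]

tr Q = 0 and det Q = -9, so the characteristic polynomial is λ² − (0)λ + (-9) with roots -3 and 3.
Eigenvectors give P = [[-5, 2], [-3, 1]] with P⁻¹ = [[1, -2], [3, -5]], and Q = P·diag(-3, 3)·P⁻¹.
Then Q⁷ = P·diag(-2187, 2187)·P⁻¹ = [[10935, 4374], [6561, 2187]] · [[1, -2], [3, -5]] = [[24057, -43740], [13122, -24057]].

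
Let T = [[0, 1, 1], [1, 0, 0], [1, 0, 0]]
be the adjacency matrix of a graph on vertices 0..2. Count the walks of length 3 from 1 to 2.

The number of length-3 walks from vertex 1 to vertex 2 is entry (1,2) of T³, where T is the adjacency matrix.
T² = [[2, 0, 0], [0, 1, 1], [0, 1, 1]]
T³ = [[0, 2, 2], [2, 0, 0], [2, 0, 0]]

0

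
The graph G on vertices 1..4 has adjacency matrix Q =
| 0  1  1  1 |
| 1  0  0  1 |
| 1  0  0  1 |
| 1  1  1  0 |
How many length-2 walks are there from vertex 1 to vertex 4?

2

The number of length-2 walks from vertex 1 to vertex 4 is entry (1,4) of Q^2, where Q is the adjacency matrix.
Q^2 = [[3, 1, 1, 2], [1, 2, 2, 1], [1, 2, 2, 1], [2, 1, 1, 3]]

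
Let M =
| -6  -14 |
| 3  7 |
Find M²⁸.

[[-6, -14], [3, 7]]

M² = M (a projection; rank 1, trace 1), so M²⁸ = M.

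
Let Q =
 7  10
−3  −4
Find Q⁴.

tr Q = 3 and det Q = 2, so the characteristic polynomial is λ² − (3)λ + (2) with roots 2 and 1.
Eigenvectors give P = [[−2, −5], [1, 3]] with P⁻¹ = [[−3, −5], [1, 2]], and Q = P·diag(2, 1)·P⁻¹.
Then Q⁴ = P·diag(16, 1)·P⁻¹ = [[−32, −5], [16, 3]] · [[−3, −5], [1, 2]] = [[91, 150], [−45, −74]].

[[91, 150], [−45, −74]]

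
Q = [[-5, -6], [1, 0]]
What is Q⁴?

tr Q = -5 and det Q = 6, so the characteristic polynomial is λ² − (-5)λ + (6) with roots -2 and -3.
Eigenvectors give P = [[-2, -3], [1, 1]] with P⁻¹ = [[1, 3], [-1, -2]], and Q = P·diag(-2, -3)·P⁻¹.
Then Q⁴ = P·diag(16, 81)·P⁻¹ = [[-32, -243], [16, 81]] · [[1, 3], [-1, -2]] = [[211, 390], [-65, -114]].

[[211, 390], [-65, -114]]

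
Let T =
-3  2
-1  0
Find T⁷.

tr T = -3 and det T = 2, so the characteristic polynomial is λ² − (-3)λ + (2) with roots -1 and -2.
Eigenvectors give P = [[-1, 2], [-1, 1]] with P⁻¹ = [[1, -2], [1, -1]], and T = P·diag(-1, -2)·P⁻¹.
Then T⁷ = P·diag(-1, -128)·P⁻¹ = [[1, -256], [1, -128]] · [[1, -2], [1, -1]] = [[-255, 254], [-127, 126]].

[[-255, 254], [-127, 126]]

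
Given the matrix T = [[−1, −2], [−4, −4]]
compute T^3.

T^2 = [[9, 10], [20, 24]]
T^3 = [[−49, −58], [−116, −136]]

[[−49, −58], [−116, −136]]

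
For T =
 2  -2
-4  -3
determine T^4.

T^2 = [[12, 2], [4, 17]]
T^3 = [[16, -30], [-60, -59]]
T^4 = [[152, 58], [116, 297]]

[[152, 58], [116, 297]]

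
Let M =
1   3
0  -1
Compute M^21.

[[1, 3], [0, -1]]

M² = I (check: tr M = 0 and det M = -1), so M^21 = M since 21 is odd.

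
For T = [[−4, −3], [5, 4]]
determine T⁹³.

[[−4, −3], [5, 4]]

T² = I (check: tr T = 0 and det T = −1), so T⁹³ = T since 93 is odd.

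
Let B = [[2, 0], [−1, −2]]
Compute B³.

[[8, 0], [−4, −8]]

B² = [[4, 0], [0, 4]]
B³ = [[8, 0], [−4, −8]]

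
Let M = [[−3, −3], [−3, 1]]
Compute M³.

M² = [[18, 6], [6, 10]]
M³ = [[−72, −48], [−48, −8]]

[[−72, −48], [−48, −8]]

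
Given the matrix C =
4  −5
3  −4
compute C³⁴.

C² = I (check: tr C = 0 and det C = −1), so C³⁴ = I since 34 is even.

[[1, 0], [0, 1]]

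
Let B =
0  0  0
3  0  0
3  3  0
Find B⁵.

[[0, 0, 0], [0, 0, 0], [0, 0, 0]]

B is strictly triangular, hence nilpotent: B³ = 0, so B⁵ = 0.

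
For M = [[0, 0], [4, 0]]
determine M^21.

M is strictly triangular, hence nilpotent: M^2 = 0, so M^21 = 0.

[[0, 0], [0, 0]]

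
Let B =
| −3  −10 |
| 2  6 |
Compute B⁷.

[[−507, −1270], [254, 636]]

tr B = 3 and det B = 2, so the characteristic polynomial is λ² − (3)λ + (2) with roots 2 and 1.
Eigenvectors give P = [[−2, 5], [1, −2]] with P⁻¹ = [[2, 5], [1, 2]], and B = P·diag(2, 1)·P⁻¹.
Then B⁷ = P·diag(128, 1)·P⁻¹ = [[−256, 5], [128, −2]] · [[2, 5], [1, 2]] = [[−507, −1270], [254, 636]].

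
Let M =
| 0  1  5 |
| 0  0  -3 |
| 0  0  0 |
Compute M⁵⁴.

[[0, 0, 0], [0, 0, 0], [0, 0, 0]]

M is strictly triangular, hence nilpotent: M³ = 0, so M⁵⁴ = 0.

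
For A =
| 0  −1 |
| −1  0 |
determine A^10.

A² = I (check: tr A = 0 and det A = −1), so A^10 = I since 10 is even.

[[1, 0], [0, 1]]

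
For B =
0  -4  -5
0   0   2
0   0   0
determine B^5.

[[0, 0, 0], [0, 0, 0], [0, 0, 0]]

B is strictly triangular, hence nilpotent: B^3 = 0, so B^5 = 0.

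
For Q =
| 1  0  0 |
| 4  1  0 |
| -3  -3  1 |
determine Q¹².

[[1, 0, 0], [48, 1, 0], [-828, -36, 1]]

Q = I + N where N = [[0, 0, 0], [4, 0, 0], [-3, -3, 0]] is strictly lower-triangular, so N³ = 0.
(I + N)¹² = I + 12·N + 66·N² = [[1, 0, 0], [48, 1, 0], [-828, -36, 1]].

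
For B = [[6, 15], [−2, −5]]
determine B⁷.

[[6, 15], [−2, −5]]

B² = B (a projection; rank 1, trace 1), so B⁷ = B.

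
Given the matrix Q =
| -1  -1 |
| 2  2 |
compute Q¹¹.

Q² = Q (a projection; rank 1, trace 1), so Q¹¹ = Q.

[[-1, -1], [2, 2]]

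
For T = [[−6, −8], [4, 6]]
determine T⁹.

[[−1536, −2048], [1024, 1536]]

tr T = 0 and det T = −4, so the characteristic polynomial is λ² − (0)λ + (−4) with roots −2 and 2.
Eigenvectors give P = [[−2, 1], [1, −1]] with P⁻¹ = [[−1, −1], [−1, −2]], and T = P·diag(−2, 2)·P⁻¹.
Then T⁹ = P·diag(−512, 512)·P⁻¹ = [[1024, 512], [−512, −512]] · [[−1, −1], [−1, −2]] = [[−1536, −2048], [1024, 1536]].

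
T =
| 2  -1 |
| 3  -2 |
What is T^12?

[[1, 0], [0, 1]]

T² = I (check: tr T = 0 and det T = -1), so T^12 = I since 12 is even.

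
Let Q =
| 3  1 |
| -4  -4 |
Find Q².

[[5, -1], [4, 12]]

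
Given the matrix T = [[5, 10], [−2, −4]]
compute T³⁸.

[[5, 10], [−2, −4]]

T² = T (a projection; rank 1, trace 1), so T³⁸ = T.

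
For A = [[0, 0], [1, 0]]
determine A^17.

[[0, 0], [0, 0]]

A is strictly triangular, hence nilpotent: A^2 = 0, so A^17 = 0.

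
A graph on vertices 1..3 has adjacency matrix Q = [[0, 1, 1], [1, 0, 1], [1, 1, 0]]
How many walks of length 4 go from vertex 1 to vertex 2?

5

The number of length-4 walks from vertex 1 to vertex 2 is entry (1,2) of Q⁴, where Q is the adjacency matrix.
Q² = [[2, 1, 1], [1, 2, 1], [1, 1, 2]]
Q³ = [[2, 3, 3], [3, 2, 3], [3, 3, 2]]
Q⁴ = [[6, 5, 5], [5, 6, 5], [5, 5, 6]]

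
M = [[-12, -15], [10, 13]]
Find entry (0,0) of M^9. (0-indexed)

-40902

tr M = 1 and det M = -6, so the characteristic polynomial is λ² − (1)λ + (-6) with roots -2 and 3.
Eigenvectors give P = [[3, -1], [-2, 1]] with P⁻¹ = [[1, 1], [2, 3]], and M = P·diag(-2, 3)·P⁻¹.
Then M^9 = P·diag(-512, 19683)·P⁻¹ = [[-1536, -19683], [1024, 19683]] · [[1, 1], [2, 3]] = [[-40902, -60585], [40390, 60073]].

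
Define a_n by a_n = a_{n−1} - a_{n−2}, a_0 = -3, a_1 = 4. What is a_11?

With companion matrix B = [[1, -1], [1, 0]], [a_n, a_{n−1}]ᵀ = B·[a_{n−1}, a_{n−2}]ᵀ, so [a_11, a_10]ᵀ = B¹⁰·[a_1, a_0]ᵀ.
B¹⁰ = [[-1, 1], [-1, 0]], giving [a_11, a_10]ᵀ = [[-7], [-4]].

-7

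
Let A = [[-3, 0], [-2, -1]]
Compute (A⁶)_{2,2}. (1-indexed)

tr A = -4 and det A = 3, so the characteristic polynomial is λ² − (-4)λ + (3) with roots -1 and -3.
Eigenvectors give P = [[0, 1], [-1, 1]] with P⁻¹ = [[1, -1], [1, 0]], and A = P·diag(-1, -3)·P⁻¹.
Then A⁶ = P·diag(1, 729)·P⁻¹ = [[0, 729], [-1, 729]] · [[1, -1], [1, 0]] = [[729, 0], [728, 1]].

1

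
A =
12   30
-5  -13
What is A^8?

[[-12354, -37830], [6305, 19171]]

tr A = -1 and det A = -6, so the characteristic polynomial is λ² − (-1)λ + (-6) with roots -3 and 2.
Eigenvectors give P = [[2, 3], [-1, -1]] with P⁻¹ = [[-1, -3], [1, 2]], and A = P·diag(-3, 2)·P⁻¹.
Then A^8 = P·diag(6561, 256)·P⁻¹ = [[13122, 768], [-6561, -256]] · [[-1, -3], [1, 2]] = [[-12354, -37830], [6305, 19171]].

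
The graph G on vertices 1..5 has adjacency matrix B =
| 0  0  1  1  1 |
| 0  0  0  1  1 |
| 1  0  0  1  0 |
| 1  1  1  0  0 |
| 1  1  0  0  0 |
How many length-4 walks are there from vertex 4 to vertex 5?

The number of length-4 walks from vertex 4 to vertex 5 is entry (4,5) of B⁴, where B is the adjacency matrix.
B² = [[3, 2, 1, 1, 0], [2, 2, 1, 0, 0], [1, 1, 2, 1, 1], [1, 0, 1, 3, 2], [0, 0, 1, 2, 2]]
B³ = [[2, 1, 4, 6, 5], [1, 0, 2, 5, 4], [4, 2, 2, 4, 2], [6, 5, 4, 2, 1], [5, 4, 2, 1, 0]]
B⁴ = [[15, 11, 8, 7, 3], [11, 9, 6, 3, 1], [8, 6, 8, 8, 6], [7, 3, 8, 15, 11], [3, 1, 6, 11, 9]]

11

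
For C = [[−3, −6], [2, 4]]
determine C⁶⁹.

[[−3, −6], [2, 4]]

C² = C (a projection; rank 1, trace 1), so C⁶⁹ = C.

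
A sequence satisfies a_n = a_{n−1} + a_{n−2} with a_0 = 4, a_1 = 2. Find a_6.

36

With companion matrix B = [[1, 1], [1, 0]], [a_n, a_{n−1}]ᵀ = B·[a_{n−1}, a_{n−2}]ᵀ, so [a_6, a_5]ᵀ = B^5·[a_1, a_0]ᵀ.
B^5 = [[8, 5], [5, 3]], giving [a_6, a_5]ᵀ = [[36], [22]].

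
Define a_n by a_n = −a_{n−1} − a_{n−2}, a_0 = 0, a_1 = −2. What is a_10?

−2

With companion matrix C = [[−1, −1], [1, 0]], [a_n, a_{n−1}]ᵀ = C·[a_{n−1}, a_{n−2}]ᵀ, so [a_10, a_9]ᵀ = C⁹·[a_1, a_0]ᵀ.
C⁹ = [[1, 0], [0, 1]], giving [a_10, a_9]ᵀ = [[−2], [0]].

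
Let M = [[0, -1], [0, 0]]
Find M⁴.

M is strictly triangular, hence nilpotent: M² = 0, so M⁴ = 0.

[[0, 0], [0, 0]]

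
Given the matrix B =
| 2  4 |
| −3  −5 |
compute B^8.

tr B = −3 and det B = 2, so the characteristic polynomial is λ² − (−3)λ + (2) with roots −2 and −1.
Eigenvectors give P = [[−1, 4], [1, −3]] with P⁻¹ = [[3, 4], [1, 1]], and B = P·diag(−2, −1)·P⁻¹.
Then B^8 = P·diag(256, 1)·P⁻¹ = [[−256, 4], [256, −3]] · [[3, 4], [1, 1]] = [[−764, −1020], [765, 1021]].

[[−764, −1020], [765, 1021]]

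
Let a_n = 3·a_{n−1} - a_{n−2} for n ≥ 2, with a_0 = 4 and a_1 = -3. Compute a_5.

With companion matrix T = [[3, -1], [1, 0]], [a_n, a_{n−1}]ᵀ = T·[a_{n−1}, a_{n−2}]ᵀ, so [a_5, a_4]ᵀ = T⁴·[a_1, a_0]ᵀ.
T⁴ = [[55, -21], [21, -8]], giving [a_5, a_4]ᵀ = [[-249], [-95]].

-249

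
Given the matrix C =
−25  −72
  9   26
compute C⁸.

[[−2039, −6120], [765, 2296]]

tr C = 1 and det C = −2, so the characteristic polynomial is λ² − (1)λ + (−2) with roots −1 and 2.
Eigenvectors give P = [[−3, −8], [1, 3]] with P⁻¹ = [[−3, −8], [1, 3]], and C = P·diag(−1, 2)·P⁻¹.
Then C⁸ = P·diag(1, 256)·P⁻¹ = [[−3, −2048], [1, 768]] · [[−3, −8], [1, 3]] = [[−2039, −6120], [765, 2296]].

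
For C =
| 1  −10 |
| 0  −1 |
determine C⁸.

[[1, 0], [0, 1]]

C² = I (check: tr C = 0 and det C = −1), so C⁸ = I since 8 is even.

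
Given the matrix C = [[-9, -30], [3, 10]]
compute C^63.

C² = C (a projection; rank 1, trace 1), so C^63 = C.

[[-9, -30], [3, 10]]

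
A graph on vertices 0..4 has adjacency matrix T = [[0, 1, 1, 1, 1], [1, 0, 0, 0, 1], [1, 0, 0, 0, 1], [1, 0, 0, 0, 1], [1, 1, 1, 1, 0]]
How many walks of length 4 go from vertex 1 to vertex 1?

14

The number of length-4 walks from vertex 1 to vertex 1 is entry (1,1) of T⁴, where T is the adjacency matrix.
T² = [[4, 1, 1, 1, 3], [1, 2, 2, 2, 1], [1, 2, 2, 2, 1], [1, 2, 2, 2, 1], [3, 1, 1, 1, 4]]
T³ = [[6, 7, 7, 7, 7], [7, 2, 2, 2, 7], [7, 2, 2, 2, 7], [7, 2, 2, 2, 7], [7, 7, 7, 7, 6]]
T⁴ = [[28, 13, 13, 13, 27], [13, 14, 14, 14, 13], [13, 14, 14, 14, 13], [13, 14, 14, 14, 13], [27, 13, 13, 13, 28]]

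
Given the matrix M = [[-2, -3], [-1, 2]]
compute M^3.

M^2 = [[7, 0], [0, 7]]
M^3 = [[-14, -21], [-7, 14]]

[[-14, -21], [-7, 14]]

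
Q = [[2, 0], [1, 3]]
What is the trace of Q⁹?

20195

tr Q = 5 and det Q = 6, so the characteristic polynomial is λ² − (5)λ + (6) with roots 2 and 3.
Eigenvectors give P = [[1, 0], [−1, −1]] with P⁻¹ = [[1, 0], [−1, −1]], and Q = P·diag(2, 3)·P⁻¹.
Then Q⁹ = P·diag(512, 19683)·P⁻¹ = [[512, 0], [−512, −19683]] · [[1, 0], [−1, −1]] = [[512, 0], [19171, 19683]].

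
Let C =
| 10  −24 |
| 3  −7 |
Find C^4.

[[136, −360], [45, −119]]

tr C = 3 and det C = 2, so the characteristic polynomial is λ² − (3)λ + (2) with roots 2 and 1.
Eigenvectors give P = [[3, −8], [1, −3]] with P⁻¹ = [[3, −8], [1, −3]], and C = P·diag(2, 1)·P⁻¹.
Then C^4 = P·diag(16, 1)·P⁻¹ = [[48, −8], [16, −3]] · [[3, −8], [1, −3]] = [[136, −360], [45, −119]].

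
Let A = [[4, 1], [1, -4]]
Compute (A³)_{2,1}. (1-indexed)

A² = [[17, 0], [0, 17]]
A³ = [[68, 17], [17, -68]]

17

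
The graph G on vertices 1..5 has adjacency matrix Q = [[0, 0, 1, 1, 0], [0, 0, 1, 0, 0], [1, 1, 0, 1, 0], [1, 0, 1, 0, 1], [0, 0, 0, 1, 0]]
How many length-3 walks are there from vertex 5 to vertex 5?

0

The number of length-3 walks from vertex 5 to vertex 5 is entry (5,5) of Q³, where Q is the adjacency matrix.
Q² = [[2, 1, 1, 1, 1], [1, 1, 0, 1, 0], [1, 0, 3, 1, 1], [1, 1, 1, 3, 0], [1, 0, 1, 0, 1]]
Q³ = [[2, 1, 4, 4, 1], [1, 0, 3, 1, 1], [4, 3, 2, 5, 1], [4, 1, 5, 2, 3], [1, 1, 1, 3, 0]]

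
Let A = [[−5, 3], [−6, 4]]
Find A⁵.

tr A = −1 and det A = −2, so the characteristic polynomial is λ² − (−1)λ + (−2) with roots −2 and 1.
Eigenvectors give P = [[1, −1], [1, −2]] with P⁻¹ = [[2, −1], [1, −1]], and A = P·diag(−2, 1)·P⁻¹.
Then A⁵ = P·diag(−32, 1)·P⁻¹ = [[−32, −1], [−32, −2]] · [[2, −1], [1, −1]] = [[−65, 33], [−66, 34]].

[[−65, 33], [−66, 34]]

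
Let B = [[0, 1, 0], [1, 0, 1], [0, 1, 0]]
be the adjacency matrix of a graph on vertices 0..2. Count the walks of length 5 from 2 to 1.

The number of length-5 walks from vertex 2 to vertex 1 is entry (2,1) of B^5, where B is the adjacency matrix.
B^2 = [[1, 0, 1], [0, 2, 0], [1, 0, 1]]
B^3 = [[0, 2, 0], [2, 0, 2], [0, 2, 0]]
B^4 = [[2, 0, 2], [0, 4, 0], [2, 0, 2]]
B^5 = [[0, 4, 0], [4, 0, 4], [0, 4, 0]]

4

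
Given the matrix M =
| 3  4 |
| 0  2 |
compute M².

[[9, 20], [0, 4]]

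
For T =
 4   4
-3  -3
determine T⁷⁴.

[[4, 4], [-3, -3]]

T² = T (a projection; rank 1, trace 1), so T⁷⁴ = T.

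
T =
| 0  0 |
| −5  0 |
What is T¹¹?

[[0, 0], [0, 0]]

T is strictly triangular, hence nilpotent: T² = 0, so T¹¹ = 0.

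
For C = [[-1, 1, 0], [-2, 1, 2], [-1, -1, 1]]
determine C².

[[-1, 0, 2], [-2, -3, 4], [2, -3, -1]]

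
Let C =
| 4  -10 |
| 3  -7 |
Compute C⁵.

[[154, -310], [93, -187]]

tr C = -3 and det C = 2, so the characteristic polynomial is λ² − (-3)λ + (2) with roots -1 and -2.
Eigenvectors give P = [[2, -5], [1, -3]] with P⁻¹ = [[3, -5], [1, -2]], and C = P·diag(-1, -2)·P⁻¹.
Then C⁵ = P·diag(-1, -32)·P⁻¹ = [[-2, 160], [-1, 96]] · [[3, -5], [1, -2]] = [[154, -310], [93, -187]].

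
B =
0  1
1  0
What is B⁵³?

[[0, 1], [1, 0]]

B² = I (check: tr B = 0 and det B = −1), so B⁵³ = B since 53 is odd.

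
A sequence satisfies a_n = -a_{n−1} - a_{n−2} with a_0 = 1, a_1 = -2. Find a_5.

1

With companion matrix C = [[-1, -1], [1, 0]], [a_n, a_{n−1}]ᵀ = C·[a_{n−1}, a_{n−2}]ᵀ, so [a_5, a_4]ᵀ = C⁴·[a_1, a_0]ᵀ.
C⁴ = [[-1, -1], [1, 0]], giving [a_5, a_4]ᵀ = [[1], [-2]].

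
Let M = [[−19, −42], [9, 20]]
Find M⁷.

[[−775, −1806], [387, 902]]

tr M = 1 and det M = −2, so the characteristic polynomial is λ² − (1)λ + (−2) with roots −1 and 2.
Eigenvectors give P = [[7, −2], [−3, 1]] with P⁻¹ = [[1, 2], [3, 7]], and M = P·diag(−1, 2)·P⁻¹.
Then M⁷ = P·diag(−1, 128)·P⁻¹ = [[−7, −256], [3, 128]] · [[1, 2], [3, 7]] = [[−775, −1806], [387, 902]].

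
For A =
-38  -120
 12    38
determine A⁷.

tr A = 0 and det A = -4, so the characteristic polynomial is λ² − (0)λ + (-4) with roots 2 and -2.
Eigenvectors give P = [[-3, 10], [1, -3]] with P⁻¹ = [[3, 10], [1, 3]], and A = P·diag(2, -2)·P⁻¹.
Then A⁷ = P·diag(128, -128)·P⁻¹ = [[-384, -1280], [128, 384]] · [[3, 10], [1, 3]] = [[-2432, -7680], [768, 2432]].

[[-2432, -7680], [768, 2432]]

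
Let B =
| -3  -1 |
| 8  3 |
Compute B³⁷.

B² = I (check: tr B = 0 and det B = -1), so B³⁷ = B since 37 is odd.

[[-3, -1], [8, 3]]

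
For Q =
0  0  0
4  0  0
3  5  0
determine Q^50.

Q is strictly triangular, hence nilpotent: Q^3 = 0, so Q^50 = 0.

[[0, 0, 0], [0, 0, 0], [0, 0, 0]]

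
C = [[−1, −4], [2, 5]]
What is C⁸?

tr C = 4 and det C = 3, so the characteristic polynomial is λ² − (4)λ + (3) with roots 1 and 3.
Eigenvectors give P = [[−2, −1], [1, 1]] with P⁻¹ = [[−1, −1], [1, 2]], and C = P·diag(1, 3)·P⁻¹.
Then C⁸ = P·diag(1, 6561)·P⁻¹ = [[−2, −6561], [1, 6561]] · [[−1, −1], [1, 2]] = [[−6559, −13120], [6560, 13121]].

[[−6559, −13120], [6560, 13121]]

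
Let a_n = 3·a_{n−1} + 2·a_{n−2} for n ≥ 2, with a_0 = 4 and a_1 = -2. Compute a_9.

5506

With companion matrix A = [[3, 2], [1, 0]], [a_n, a_{n−1}]ᵀ = A·[a_{n−1}, a_{n−2}]ᵀ, so [a_9, a_8]ᵀ = A⁸·[a_1, a_0]ᵀ.
A⁸ = [[22363, 12558], [6279, 3526]], giving [a_9, a_8]ᵀ = [[5506], [1546]].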